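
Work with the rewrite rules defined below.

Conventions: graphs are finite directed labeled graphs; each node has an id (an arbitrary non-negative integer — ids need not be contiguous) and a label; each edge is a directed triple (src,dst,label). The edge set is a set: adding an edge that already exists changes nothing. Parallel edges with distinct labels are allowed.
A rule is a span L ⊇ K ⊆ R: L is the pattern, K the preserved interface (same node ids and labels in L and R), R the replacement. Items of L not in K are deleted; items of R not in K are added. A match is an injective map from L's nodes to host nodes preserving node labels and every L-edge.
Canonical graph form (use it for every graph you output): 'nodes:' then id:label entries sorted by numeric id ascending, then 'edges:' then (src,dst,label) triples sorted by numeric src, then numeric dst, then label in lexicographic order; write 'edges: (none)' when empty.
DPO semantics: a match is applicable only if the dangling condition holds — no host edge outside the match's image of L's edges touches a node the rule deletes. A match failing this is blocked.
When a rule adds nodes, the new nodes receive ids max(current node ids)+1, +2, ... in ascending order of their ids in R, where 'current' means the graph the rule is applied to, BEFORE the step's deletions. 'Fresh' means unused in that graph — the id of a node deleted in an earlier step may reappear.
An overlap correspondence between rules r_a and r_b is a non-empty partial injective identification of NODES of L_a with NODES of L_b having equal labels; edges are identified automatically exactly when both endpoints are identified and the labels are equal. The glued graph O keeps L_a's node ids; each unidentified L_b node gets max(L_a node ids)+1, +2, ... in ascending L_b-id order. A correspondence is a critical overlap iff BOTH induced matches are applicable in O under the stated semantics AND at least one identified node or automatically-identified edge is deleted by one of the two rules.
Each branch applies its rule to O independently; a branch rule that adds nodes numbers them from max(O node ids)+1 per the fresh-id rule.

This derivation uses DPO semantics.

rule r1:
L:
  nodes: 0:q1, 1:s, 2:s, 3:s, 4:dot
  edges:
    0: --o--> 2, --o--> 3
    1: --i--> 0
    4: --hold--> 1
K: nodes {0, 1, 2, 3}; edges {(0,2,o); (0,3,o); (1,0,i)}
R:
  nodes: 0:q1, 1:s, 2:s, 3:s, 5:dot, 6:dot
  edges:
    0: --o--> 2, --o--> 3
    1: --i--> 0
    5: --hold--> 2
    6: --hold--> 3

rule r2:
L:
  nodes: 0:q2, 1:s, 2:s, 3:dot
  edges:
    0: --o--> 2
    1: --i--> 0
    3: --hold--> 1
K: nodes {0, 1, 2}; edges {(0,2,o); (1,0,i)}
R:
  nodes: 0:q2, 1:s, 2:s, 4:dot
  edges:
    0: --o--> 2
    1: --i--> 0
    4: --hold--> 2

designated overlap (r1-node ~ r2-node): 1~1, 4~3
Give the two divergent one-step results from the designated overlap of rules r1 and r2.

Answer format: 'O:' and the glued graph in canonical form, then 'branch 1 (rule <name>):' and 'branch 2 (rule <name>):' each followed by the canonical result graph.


O:
nodes: 0:q1, 1:s, 2:s, 3:s, 4:dot, 5:q2, 6:s
edges: (0,2,o); (0,3,o); (1,0,i); (1,5,i); (4,1,hold); (5,6,o)
branch 1 (rule r1):
nodes: 0:q1, 1:s, 2:s, 3:s, 5:q2, 6:s, 7:dot, 8:dot
edges: (0,2,o); (0,3,o); (1,0,i); (1,5,i); (5,6,o); (7,2,hold); (8,3,hold)
branch 2 (rule r2):
nodes: 0:q1, 1:s, 2:s, 3:s, 5:q2, 6:s, 7:dot
edges: (0,2,o); (0,3,o); (1,0,i); (1,5,i); (5,6,o); (7,6,hold)


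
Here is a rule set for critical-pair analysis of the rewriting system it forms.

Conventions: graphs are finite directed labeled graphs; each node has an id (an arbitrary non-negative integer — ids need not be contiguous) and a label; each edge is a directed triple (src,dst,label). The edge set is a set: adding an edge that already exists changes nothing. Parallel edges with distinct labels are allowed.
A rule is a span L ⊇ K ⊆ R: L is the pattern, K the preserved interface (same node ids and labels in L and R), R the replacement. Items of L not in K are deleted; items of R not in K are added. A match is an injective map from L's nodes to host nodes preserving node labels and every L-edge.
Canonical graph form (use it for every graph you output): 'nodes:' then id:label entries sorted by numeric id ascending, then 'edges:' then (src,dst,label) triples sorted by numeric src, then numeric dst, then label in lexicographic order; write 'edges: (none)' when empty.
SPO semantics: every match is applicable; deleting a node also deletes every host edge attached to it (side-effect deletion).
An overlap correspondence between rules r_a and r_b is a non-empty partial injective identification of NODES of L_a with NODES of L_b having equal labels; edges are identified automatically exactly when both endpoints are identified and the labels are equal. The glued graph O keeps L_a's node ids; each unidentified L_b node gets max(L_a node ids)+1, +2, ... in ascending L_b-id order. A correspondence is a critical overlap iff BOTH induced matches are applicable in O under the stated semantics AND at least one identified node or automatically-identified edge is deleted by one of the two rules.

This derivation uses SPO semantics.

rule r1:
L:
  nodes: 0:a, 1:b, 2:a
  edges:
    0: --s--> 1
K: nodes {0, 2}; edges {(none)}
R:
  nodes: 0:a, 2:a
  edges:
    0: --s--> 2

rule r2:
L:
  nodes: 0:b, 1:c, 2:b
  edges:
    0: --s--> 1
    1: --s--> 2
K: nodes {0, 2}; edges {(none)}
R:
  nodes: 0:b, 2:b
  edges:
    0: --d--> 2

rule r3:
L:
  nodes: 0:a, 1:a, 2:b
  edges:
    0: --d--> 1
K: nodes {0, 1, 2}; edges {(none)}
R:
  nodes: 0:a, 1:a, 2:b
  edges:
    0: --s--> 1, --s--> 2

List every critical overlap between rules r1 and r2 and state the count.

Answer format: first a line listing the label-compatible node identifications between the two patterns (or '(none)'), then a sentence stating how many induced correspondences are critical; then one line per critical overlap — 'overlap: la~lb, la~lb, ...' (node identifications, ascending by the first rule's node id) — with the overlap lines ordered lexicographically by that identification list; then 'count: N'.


label-compatible node identifications between L(r1) and L(r2): 1~0, 1~2
2 of the induced correspondences are critical overlaps of r1 and r2.
overlap: 1~0
overlap: 1~2
count: 2


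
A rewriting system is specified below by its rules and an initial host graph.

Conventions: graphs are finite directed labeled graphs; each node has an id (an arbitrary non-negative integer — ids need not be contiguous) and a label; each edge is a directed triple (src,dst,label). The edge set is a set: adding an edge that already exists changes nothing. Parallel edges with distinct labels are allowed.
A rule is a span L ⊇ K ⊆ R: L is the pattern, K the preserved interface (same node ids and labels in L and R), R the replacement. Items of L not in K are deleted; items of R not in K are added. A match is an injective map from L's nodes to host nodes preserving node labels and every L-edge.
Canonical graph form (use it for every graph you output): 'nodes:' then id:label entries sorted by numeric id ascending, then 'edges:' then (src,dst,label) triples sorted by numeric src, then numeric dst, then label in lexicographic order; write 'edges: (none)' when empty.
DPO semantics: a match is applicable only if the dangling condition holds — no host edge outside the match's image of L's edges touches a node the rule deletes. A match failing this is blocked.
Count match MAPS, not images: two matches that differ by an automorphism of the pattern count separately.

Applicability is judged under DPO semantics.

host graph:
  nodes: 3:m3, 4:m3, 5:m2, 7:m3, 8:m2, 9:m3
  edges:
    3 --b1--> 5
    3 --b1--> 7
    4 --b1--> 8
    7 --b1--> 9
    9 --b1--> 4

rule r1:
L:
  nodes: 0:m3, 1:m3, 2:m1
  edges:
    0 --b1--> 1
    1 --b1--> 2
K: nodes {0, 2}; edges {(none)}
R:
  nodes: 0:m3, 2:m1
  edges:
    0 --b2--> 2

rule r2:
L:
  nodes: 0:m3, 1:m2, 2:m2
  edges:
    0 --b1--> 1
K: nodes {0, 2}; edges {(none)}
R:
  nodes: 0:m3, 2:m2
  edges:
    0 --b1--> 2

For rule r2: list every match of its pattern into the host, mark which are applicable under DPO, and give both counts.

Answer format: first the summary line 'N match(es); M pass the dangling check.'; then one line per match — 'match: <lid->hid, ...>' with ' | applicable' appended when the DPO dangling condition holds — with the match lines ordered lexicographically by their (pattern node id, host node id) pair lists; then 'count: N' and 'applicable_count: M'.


2 match(es); 2 pass the dangling check.
match: 0->3, 1->5, 2->8 | applicable
match: 0->4, 1->8, 2->5 | applicable
count: 2
applicable_count: 2


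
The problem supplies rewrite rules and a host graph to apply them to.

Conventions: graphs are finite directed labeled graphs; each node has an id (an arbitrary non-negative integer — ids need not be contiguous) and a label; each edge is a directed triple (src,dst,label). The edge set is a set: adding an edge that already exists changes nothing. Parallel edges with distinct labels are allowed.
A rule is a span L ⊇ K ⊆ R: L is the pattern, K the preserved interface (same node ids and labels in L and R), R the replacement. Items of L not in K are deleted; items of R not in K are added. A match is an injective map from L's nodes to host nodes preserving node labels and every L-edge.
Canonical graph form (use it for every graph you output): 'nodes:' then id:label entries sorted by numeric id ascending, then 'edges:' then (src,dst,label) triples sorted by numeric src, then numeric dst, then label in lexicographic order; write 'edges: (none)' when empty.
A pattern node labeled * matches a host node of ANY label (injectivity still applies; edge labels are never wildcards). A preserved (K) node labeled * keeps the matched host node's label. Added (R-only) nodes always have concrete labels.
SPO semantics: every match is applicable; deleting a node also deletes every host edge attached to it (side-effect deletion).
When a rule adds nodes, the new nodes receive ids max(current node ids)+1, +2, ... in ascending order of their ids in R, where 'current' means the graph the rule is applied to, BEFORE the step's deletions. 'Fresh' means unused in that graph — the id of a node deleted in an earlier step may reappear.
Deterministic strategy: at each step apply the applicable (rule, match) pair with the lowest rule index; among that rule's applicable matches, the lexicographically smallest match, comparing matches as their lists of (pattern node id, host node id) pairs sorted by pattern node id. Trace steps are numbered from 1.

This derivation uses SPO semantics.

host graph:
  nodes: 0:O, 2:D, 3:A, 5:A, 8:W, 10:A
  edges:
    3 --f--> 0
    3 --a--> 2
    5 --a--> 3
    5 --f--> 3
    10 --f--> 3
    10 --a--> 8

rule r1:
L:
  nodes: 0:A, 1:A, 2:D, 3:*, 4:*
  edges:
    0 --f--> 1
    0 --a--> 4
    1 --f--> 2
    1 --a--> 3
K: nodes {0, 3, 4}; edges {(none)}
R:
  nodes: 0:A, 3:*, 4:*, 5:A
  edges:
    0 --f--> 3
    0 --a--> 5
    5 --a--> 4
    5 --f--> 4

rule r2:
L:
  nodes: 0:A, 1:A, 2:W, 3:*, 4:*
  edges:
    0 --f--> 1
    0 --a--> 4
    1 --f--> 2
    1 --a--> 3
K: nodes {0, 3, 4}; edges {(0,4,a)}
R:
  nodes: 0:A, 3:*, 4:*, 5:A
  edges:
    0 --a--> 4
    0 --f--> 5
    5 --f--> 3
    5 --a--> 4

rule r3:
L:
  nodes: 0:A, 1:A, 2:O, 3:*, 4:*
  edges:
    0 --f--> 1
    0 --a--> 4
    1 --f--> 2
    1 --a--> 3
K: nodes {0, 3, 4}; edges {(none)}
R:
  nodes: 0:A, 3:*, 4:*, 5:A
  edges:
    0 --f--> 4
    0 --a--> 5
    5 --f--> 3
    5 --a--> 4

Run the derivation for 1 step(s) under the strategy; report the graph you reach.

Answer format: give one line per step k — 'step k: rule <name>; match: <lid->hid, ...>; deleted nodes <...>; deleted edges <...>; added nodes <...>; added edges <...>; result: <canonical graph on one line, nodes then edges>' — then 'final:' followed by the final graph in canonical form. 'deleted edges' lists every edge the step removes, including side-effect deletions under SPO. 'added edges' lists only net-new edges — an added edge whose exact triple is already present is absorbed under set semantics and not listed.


step 1: rule r3; match: 0->10, 1->3, 2->0, 3->2, 4->8; deleted nodes 0, 3; deleted edges (3,0,f); (3,2,a); (5,3,a); (5,3,f); (10,3,f); (10,8,a); added nodes 11; added edges (10,8,f); (10,11,a); (11,2,f); (11,8,a); result: nodes: 2:D, 5:A, 8:W, 10:A, 11:A edges: (10,8,f); (10,11,a); (11,2,f); (11,8,a)
final:
nodes: 2:D, 5:A, 8:W, 10:A, 11:A
edges: (10,8,f); (10,11,a); (11,2,f); (11,8,a)


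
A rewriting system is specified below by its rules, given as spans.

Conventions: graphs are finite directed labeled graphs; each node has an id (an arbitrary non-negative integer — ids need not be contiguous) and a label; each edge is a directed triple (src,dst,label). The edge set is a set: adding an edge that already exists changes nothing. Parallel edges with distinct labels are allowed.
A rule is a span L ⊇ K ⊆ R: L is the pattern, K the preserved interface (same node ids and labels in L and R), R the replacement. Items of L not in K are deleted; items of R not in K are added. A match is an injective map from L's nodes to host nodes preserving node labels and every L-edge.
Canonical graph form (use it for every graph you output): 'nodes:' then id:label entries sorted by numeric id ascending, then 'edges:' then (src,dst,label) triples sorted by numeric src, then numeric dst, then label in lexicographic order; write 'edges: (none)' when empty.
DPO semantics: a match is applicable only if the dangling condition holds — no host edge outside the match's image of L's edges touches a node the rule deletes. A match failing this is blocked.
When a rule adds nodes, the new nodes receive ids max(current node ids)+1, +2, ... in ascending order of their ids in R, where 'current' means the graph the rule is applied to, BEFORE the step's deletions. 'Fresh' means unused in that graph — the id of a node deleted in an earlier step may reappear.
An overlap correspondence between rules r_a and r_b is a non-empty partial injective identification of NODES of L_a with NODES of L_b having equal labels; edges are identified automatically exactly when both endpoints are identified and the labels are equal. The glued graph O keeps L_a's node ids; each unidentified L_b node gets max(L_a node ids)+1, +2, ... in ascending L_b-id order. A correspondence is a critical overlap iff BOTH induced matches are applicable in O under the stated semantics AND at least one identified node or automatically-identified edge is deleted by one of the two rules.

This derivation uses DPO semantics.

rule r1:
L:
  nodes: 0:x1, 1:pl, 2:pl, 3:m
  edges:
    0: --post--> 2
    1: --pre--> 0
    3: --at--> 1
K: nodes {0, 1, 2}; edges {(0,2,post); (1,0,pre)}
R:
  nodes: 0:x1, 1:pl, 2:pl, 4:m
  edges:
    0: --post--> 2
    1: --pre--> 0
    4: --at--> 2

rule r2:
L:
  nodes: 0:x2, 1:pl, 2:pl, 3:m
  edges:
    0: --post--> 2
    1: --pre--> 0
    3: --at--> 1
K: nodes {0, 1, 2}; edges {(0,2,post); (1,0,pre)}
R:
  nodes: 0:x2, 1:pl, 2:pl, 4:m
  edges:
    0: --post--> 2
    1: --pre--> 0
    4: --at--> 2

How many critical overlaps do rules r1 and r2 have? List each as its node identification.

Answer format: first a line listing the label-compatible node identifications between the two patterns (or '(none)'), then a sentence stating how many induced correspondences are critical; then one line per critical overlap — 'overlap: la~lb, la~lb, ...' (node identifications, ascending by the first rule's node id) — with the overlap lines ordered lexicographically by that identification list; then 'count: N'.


label-compatible node identifications between L(r1) and L(r2): 1~1, 1~2, 2~1, 2~2, 3~3
2 of the induced correspondences are critical overlaps of r1 and r2.
overlap: 1~1, 2~2, 3~3
overlap: 1~1, 3~3
count: 2


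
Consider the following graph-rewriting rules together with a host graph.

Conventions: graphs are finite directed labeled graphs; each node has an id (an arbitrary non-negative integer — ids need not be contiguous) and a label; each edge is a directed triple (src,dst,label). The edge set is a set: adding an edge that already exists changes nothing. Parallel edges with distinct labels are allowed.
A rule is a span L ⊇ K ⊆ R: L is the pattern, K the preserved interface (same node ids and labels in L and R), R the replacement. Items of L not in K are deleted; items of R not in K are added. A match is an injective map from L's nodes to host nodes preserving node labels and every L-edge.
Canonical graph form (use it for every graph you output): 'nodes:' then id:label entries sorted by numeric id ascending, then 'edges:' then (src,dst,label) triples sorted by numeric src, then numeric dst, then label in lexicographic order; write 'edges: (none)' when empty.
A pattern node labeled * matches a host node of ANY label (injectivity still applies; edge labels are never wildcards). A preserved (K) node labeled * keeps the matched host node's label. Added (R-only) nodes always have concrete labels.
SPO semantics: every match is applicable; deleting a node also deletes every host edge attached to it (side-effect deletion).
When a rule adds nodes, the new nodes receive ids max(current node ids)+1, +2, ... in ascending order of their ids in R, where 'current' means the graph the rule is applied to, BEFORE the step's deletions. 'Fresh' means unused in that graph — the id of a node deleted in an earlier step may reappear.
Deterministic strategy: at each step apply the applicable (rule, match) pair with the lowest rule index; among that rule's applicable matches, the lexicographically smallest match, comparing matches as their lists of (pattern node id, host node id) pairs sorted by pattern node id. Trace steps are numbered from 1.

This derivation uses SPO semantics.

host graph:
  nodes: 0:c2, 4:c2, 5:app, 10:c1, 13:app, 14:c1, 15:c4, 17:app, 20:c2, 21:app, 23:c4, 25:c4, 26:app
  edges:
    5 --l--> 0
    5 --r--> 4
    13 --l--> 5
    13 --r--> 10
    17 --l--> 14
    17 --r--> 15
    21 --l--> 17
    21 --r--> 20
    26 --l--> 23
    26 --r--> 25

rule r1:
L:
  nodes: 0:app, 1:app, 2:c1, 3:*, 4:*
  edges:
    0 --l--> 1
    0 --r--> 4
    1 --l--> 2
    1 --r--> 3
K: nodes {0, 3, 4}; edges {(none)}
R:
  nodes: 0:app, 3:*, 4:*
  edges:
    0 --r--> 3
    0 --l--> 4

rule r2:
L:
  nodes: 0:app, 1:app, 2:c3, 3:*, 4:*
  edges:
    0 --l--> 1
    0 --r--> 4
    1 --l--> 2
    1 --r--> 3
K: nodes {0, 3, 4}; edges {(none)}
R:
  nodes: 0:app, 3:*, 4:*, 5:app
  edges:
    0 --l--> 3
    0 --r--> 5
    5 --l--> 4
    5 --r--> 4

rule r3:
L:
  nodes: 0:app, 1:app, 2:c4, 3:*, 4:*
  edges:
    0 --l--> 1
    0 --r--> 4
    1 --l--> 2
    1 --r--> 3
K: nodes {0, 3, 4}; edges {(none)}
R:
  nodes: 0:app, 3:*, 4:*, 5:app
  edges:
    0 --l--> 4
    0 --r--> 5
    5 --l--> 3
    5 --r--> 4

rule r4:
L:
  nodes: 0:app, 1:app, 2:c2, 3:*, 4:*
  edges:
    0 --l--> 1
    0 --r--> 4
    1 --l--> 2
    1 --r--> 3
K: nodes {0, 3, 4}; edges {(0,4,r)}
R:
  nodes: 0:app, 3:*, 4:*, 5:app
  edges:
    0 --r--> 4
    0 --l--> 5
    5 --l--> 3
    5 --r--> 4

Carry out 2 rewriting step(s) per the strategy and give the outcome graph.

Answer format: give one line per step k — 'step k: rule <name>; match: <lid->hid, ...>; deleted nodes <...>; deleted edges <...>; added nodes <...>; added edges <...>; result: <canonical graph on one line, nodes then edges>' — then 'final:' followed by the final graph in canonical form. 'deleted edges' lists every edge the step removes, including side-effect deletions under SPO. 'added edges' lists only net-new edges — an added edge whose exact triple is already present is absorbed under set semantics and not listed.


step 1: rule r1; match: 0->21, 1->17, 2->14, 3->15, 4->20; deleted nodes 14, 17; deleted edges (17,14,l); (17,15,r); (21,17,l); (21,20,r); added nodes (none); added edges (21,15,r); (21,20,l); result: nodes: 0:c2, 4:c2, 5:app, 10:c1, 13:app, 15:c4, 20:c2, 21:app, 23:c4, 25:c4, 26:app edges: (5,0,l); (5,4,r); (13,5,l); (13,10,r); (21,15,r); (21,20,l); (26,23,l); (26,25,r)
step 2: rule r4; match: 0->13, 1->5, 2->0, 3->4, 4->10; deleted nodes 0, 5; deleted edges (5,0,l); (5,4,r); (13,5,l); added nodes 27; added edges (13,27,l); (27,4,l); (27,10,r); result: nodes: 4:c2, 10:c1, 13:app, 15:c4, 20:c2, 21:app, 23:c4, 25:c4, 26:app, 27:app edges: (13,10,r); (13,27,l); (21,15,r); (21,20,l); (26,23,l); (26,25,r); (27,4,l); (27,10,r)
final:
nodes: 4:c2, 10:c1, 13:app, 15:c4, 20:c2, 21:app, 23:c4, 25:c4, 26:app, 27:app
edges: (13,10,r); (13,27,l); (21,15,r); (21,20,l); (26,23,l); (26,25,r); (27,4,l); (27,10,r)


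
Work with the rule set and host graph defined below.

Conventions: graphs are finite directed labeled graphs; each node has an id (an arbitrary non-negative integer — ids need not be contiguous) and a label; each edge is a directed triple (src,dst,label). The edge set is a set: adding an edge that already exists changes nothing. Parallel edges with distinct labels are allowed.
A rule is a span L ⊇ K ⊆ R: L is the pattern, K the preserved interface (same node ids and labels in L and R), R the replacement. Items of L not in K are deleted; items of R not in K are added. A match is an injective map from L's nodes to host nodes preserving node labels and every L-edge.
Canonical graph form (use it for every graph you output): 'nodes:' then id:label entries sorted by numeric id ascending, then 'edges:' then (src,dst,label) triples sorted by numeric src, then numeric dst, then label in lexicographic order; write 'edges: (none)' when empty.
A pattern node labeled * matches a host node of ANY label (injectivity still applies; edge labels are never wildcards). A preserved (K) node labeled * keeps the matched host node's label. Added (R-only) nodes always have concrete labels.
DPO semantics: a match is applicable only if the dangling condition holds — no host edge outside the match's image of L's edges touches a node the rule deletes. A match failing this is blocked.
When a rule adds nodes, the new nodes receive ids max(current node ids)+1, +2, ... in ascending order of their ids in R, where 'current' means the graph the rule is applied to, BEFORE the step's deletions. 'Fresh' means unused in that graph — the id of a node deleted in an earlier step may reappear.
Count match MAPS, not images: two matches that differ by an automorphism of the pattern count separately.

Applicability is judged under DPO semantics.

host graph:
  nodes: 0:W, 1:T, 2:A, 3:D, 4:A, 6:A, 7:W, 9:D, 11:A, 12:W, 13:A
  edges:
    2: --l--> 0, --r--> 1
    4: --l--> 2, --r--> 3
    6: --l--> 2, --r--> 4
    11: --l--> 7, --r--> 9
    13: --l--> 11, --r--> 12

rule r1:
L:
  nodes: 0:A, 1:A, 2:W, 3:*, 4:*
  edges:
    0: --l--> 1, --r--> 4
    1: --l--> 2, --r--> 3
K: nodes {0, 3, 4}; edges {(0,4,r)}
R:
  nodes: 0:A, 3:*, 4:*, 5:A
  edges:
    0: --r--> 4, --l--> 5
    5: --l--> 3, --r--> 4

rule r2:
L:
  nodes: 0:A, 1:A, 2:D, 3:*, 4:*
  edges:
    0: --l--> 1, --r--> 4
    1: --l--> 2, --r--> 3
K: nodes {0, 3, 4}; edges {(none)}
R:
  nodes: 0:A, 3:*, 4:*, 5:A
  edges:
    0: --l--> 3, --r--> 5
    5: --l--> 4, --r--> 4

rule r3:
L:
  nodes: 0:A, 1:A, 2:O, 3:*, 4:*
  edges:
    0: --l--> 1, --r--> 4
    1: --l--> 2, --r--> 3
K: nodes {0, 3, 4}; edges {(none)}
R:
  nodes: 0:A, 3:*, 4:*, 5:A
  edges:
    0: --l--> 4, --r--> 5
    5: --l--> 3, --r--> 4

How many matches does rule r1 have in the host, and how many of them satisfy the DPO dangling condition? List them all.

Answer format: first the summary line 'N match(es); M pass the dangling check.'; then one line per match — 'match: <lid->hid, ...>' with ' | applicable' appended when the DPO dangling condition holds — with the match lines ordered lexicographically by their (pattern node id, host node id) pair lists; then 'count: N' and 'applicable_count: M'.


3 match(es); 1 pass the dangling check.
match: 0->4, 1->2, 2->0, 3->1, 4->3
match: 0->6, 1->2, 2->0, 3->1, 4->4
match: 0->13, 1->11, 2->7, 3->9, 4->12 | applicable
count: 3
applicable_count: 1


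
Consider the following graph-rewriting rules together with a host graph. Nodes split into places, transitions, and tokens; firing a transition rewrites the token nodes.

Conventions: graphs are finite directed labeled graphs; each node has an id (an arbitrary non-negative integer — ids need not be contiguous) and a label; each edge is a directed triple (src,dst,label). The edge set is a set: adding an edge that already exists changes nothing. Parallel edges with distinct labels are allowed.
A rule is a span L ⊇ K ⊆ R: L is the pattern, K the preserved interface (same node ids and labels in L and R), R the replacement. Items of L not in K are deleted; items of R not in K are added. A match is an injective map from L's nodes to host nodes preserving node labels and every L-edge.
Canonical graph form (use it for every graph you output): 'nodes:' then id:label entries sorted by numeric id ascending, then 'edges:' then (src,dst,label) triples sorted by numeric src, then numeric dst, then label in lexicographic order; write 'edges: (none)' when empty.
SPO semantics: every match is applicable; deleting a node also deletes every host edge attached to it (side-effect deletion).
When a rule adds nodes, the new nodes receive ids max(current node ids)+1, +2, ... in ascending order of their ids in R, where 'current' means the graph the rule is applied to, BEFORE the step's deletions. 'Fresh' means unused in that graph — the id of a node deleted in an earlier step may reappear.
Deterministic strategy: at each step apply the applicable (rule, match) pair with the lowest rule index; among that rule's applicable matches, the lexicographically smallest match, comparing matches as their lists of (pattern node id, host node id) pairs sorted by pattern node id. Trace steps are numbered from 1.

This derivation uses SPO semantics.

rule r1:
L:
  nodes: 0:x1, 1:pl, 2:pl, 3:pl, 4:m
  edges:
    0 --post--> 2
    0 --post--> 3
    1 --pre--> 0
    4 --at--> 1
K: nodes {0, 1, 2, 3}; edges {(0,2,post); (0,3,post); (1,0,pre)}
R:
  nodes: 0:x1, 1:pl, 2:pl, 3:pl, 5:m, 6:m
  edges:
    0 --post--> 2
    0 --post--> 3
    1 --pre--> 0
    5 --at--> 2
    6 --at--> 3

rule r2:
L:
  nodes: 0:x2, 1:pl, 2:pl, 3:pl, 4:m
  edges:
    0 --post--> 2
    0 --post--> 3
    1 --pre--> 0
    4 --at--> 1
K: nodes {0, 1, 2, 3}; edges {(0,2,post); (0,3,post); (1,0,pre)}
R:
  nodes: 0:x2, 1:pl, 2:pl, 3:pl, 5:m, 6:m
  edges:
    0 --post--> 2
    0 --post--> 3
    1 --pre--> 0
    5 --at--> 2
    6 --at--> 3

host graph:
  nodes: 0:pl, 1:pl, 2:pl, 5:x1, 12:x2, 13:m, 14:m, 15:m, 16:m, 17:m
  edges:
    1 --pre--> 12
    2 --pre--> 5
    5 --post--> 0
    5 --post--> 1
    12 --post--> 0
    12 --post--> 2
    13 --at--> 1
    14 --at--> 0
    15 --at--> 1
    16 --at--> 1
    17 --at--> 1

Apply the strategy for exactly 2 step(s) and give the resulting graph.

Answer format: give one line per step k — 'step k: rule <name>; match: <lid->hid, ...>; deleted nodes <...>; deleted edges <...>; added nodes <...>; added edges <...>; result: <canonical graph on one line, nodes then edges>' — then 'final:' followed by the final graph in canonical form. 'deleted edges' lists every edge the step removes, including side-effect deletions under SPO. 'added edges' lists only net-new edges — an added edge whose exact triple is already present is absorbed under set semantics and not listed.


step 1: rule r2; match: 0->12, 1->1, 2->0, 3->2, 4->13; deleted nodes 13; deleted edges (13,1,at); added nodes 18, 19; added edges (18,0,at); (19,2,at); result: nodes: 0:pl, 1:pl, 2:pl, 5:x1, 12:x2, 14:m, 15:m, 16:m, 17:m, 18:m, 19:m edges: (1,12,pre); (2,5,pre); (5,0,post); (5,1,post); (12,0,post); (12,2,post); (14,0,at); (15,1,at); (16,1,at); (17,1,at); (18,0,at); (19,2,at)
step 2: rule r1; match: 0->5, 1->2, 2->0, 3->1, 4->19; deleted nodes 19; deleted edges (19,2,at); added nodes 20, 21; added edges (20,0,at); (21,1,at); result: nodes: 0:pl, 1:pl, 2:pl, 5:x1, 12:x2, 14:m, 15:m, 16:m, 17:m, 18:m, 20:m, 21:m edges: (1,12,pre); (2,5,pre); (5,0,post); (5,1,post); (12,0,post); (12,2,post); (14,0,at); (15,1,at); (16,1,at); (17,1,at); (18,0,at); (20,0,at); (21,1,at)
final:
nodes: 0:pl, 1:pl, 2:pl, 5:x1, 12:x2, 14:m, 15:m, 16:m, 17:m, 18:m, 20:m, 21:m
edges: (1,12,pre); (2,5,pre); (5,0,post); (5,1,post); (12,0,post); (12,2,post); (14,0,at); (15,1,at); (16,1,at); (17,1,at); (18,0,at); (20,0,at); (21,1,at)


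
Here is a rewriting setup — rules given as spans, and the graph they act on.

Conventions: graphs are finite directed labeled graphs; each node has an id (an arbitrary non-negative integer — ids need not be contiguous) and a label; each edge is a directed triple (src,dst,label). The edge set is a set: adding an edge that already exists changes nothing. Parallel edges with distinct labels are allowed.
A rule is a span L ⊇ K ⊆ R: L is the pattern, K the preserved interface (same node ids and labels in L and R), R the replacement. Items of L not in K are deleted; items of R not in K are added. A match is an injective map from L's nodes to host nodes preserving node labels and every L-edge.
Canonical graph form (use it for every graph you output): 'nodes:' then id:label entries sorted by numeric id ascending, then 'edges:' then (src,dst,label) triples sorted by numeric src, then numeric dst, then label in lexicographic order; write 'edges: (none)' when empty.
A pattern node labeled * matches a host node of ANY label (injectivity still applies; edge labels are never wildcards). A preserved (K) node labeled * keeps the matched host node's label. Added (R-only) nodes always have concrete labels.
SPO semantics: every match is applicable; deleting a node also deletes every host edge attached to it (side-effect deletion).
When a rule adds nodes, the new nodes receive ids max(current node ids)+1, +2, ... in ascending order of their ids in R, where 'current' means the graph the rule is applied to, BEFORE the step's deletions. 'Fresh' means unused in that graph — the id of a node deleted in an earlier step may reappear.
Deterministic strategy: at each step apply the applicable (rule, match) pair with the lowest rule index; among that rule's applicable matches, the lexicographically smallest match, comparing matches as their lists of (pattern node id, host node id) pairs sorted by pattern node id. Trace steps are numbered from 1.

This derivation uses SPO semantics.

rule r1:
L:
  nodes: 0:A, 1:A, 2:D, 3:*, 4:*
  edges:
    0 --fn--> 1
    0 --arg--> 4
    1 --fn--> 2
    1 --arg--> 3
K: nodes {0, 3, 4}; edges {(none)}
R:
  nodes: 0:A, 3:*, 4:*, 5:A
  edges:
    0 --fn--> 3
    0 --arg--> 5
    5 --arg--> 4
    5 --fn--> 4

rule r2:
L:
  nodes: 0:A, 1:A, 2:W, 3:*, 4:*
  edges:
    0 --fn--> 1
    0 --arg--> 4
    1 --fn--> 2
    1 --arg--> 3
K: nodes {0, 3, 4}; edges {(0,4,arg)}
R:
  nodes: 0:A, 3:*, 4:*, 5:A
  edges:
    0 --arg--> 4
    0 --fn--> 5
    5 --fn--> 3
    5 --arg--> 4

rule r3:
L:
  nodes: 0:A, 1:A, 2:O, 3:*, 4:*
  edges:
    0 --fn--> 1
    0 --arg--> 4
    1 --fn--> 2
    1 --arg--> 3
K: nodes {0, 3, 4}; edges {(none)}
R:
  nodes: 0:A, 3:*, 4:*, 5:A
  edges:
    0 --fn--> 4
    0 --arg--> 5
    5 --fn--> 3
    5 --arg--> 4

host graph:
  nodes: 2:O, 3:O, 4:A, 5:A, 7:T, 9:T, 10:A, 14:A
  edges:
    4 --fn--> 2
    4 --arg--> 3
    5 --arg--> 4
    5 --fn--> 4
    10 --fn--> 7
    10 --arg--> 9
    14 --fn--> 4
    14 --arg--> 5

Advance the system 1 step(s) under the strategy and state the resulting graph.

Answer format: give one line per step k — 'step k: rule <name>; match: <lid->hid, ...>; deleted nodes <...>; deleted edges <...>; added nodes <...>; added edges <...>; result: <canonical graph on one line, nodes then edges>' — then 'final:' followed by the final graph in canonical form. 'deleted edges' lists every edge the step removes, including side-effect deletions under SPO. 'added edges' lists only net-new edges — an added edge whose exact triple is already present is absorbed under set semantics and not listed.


step 1: rule r3; match: 0->14, 1->4, 2->2, 3->3, 4->5; deleted nodes 2, 4; deleted edges (4,2,fn); (4,3,arg); (5,4,arg); (5,4,fn); (14,4,fn); (14,5,arg); added nodes 15; added edges (14,5,fn); (14,15,arg); (15,3,fn); (15,5,arg); result: nodes: 3:O, 5:A, 7:T, 9:T, 10:A, 14:A, 15:A edges: (10,7,fn); (10,9,arg); (14,5,fn); (14,15,arg); (15,3,fn); (15,5,arg)
final:
nodes: 3:O, 5:A, 7:T, 9:T, 10:A, 14:A, 15:A
edges: (10,7,fn); (10,9,arg); (14,5,fn); (14,15,arg); (15,3,fn); (15,5,arg)


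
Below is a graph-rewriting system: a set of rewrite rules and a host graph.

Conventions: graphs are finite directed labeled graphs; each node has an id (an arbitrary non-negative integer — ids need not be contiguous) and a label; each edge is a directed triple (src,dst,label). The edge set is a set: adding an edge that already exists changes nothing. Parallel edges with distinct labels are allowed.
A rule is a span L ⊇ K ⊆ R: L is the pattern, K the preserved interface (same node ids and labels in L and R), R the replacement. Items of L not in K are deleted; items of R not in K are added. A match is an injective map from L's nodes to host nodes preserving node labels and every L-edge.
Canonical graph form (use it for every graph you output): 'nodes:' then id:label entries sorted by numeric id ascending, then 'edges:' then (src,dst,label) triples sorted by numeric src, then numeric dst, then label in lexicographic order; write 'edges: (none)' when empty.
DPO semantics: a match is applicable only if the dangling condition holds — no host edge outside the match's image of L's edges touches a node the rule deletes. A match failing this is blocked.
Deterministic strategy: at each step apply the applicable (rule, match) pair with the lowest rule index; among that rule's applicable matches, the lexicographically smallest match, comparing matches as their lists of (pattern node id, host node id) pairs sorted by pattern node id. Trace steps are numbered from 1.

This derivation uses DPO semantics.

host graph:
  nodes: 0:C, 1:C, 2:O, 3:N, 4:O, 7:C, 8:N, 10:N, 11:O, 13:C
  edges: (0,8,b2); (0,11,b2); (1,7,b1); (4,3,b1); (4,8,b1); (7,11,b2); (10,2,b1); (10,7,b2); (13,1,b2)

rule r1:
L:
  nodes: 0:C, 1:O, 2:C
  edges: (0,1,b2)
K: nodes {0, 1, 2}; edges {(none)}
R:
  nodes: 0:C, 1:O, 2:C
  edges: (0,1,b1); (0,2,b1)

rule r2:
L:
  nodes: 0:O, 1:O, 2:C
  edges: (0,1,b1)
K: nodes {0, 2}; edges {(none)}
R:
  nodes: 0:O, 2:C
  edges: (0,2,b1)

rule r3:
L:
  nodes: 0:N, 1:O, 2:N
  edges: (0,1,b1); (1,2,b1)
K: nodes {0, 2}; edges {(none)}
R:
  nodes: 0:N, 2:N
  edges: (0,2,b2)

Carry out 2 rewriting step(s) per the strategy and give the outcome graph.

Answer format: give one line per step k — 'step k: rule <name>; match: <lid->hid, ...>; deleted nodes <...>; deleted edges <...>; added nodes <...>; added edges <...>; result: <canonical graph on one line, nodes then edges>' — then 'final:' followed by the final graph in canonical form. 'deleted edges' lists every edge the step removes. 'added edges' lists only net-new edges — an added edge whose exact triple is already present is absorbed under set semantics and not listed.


step 1: rule r1; match: 0->0, 1->11, 2->1; deleted nodes (none); deleted edges (0,11,b2); added nodes (none); added edges (0,1,b1); (0,11,b1); result: nodes: 0:C, 1:C, 2:O, 3:N, 4:O, 7:C, 8:N, 10:N, 11:O, 13:C edges: (0,1,b1); (0,8,b2); (0,11,b1); (1,7,b1); (4,3,b1); (4,8,b1); (7,11,b2); (10,2,b1); (10,7,b2); (13,1,b2)
step 2: rule r1; match: 0->7, 1->11, 2->0; deleted nodes (none); deleted edges (7,11,b2); added nodes (none); added edges (7,0,b1); (7,11,b1); result: nodes: 0:C, 1:C, 2:O, 3:N, 4:O, 7:C, 8:N, 10:N, 11:O, 13:C edges: (0,1,b1); (0,8,b2); (0,11,b1); (1,7,b1); (4,3,b1); (4,8,b1); (7,0,b1); (7,11,b1); (10,2,b1); (10,7,b2); (13,1,b2)
final:
nodes: 0:C, 1:C, 2:O, 3:N, 4:O, 7:C, 8:N, 10:N, 11:O, 13:C
edges: (0,1,b1); (0,8,b2); (0,11,b1); (1,7,b1); (4,3,b1); (4,8,b1); (7,0,b1); (7,11,b1); (10,2,b1); (10,7,b2); (13,1,b2)


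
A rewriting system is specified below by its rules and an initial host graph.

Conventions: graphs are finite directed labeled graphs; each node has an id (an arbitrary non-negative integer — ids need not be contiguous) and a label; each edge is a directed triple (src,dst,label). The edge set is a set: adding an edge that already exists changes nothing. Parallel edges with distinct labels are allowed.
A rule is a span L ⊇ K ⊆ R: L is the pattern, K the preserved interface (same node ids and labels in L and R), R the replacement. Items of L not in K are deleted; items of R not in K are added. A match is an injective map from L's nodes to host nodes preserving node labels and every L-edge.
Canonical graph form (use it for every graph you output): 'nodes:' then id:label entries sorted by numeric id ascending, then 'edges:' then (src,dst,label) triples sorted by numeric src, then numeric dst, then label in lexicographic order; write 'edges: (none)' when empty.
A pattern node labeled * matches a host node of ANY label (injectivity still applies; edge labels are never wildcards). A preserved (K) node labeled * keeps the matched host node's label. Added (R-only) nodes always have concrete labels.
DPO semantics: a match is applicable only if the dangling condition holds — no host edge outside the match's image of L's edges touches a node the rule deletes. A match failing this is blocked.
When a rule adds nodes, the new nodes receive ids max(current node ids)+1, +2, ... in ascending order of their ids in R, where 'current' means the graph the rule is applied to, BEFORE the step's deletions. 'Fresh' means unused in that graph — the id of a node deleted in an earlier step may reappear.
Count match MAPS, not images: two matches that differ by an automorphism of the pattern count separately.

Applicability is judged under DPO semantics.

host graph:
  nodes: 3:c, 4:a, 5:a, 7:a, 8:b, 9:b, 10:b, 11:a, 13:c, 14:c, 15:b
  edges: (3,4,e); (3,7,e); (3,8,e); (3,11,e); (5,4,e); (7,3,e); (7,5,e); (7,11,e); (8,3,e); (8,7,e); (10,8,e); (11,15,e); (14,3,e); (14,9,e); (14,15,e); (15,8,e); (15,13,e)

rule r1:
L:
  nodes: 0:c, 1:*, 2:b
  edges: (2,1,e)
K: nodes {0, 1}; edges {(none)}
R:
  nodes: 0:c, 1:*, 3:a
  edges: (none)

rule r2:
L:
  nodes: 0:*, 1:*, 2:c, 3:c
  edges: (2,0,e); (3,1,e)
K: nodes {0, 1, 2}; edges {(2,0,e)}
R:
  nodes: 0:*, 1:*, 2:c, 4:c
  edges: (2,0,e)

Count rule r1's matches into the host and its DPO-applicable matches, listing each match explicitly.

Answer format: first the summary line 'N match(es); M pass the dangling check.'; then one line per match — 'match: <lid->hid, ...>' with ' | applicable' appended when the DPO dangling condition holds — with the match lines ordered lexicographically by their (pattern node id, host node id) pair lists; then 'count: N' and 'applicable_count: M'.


13 match(es); 3 pass the dangling check.
match: 0->3, 1->7, 2->8
match: 0->3, 1->8, 2->10 | applicable
match: 0->3, 1->8, 2->15
match: 0->3, 1->13, 2->15
match: 0->13, 1->3, 2->8
match: 0->13, 1->7, 2->8
match: 0->13, 1->8, 2->10 | applicable
match: 0->13, 1->8, 2->15
match: 0->14, 1->3, 2->8
match: 0->14, 1->7, 2->8
match: 0->14, 1->8, 2->10 | applicable
match: 0->14, 1->8, 2->15
match: 0->14, 1->13, 2->15
count: 13
applicable_count: 3


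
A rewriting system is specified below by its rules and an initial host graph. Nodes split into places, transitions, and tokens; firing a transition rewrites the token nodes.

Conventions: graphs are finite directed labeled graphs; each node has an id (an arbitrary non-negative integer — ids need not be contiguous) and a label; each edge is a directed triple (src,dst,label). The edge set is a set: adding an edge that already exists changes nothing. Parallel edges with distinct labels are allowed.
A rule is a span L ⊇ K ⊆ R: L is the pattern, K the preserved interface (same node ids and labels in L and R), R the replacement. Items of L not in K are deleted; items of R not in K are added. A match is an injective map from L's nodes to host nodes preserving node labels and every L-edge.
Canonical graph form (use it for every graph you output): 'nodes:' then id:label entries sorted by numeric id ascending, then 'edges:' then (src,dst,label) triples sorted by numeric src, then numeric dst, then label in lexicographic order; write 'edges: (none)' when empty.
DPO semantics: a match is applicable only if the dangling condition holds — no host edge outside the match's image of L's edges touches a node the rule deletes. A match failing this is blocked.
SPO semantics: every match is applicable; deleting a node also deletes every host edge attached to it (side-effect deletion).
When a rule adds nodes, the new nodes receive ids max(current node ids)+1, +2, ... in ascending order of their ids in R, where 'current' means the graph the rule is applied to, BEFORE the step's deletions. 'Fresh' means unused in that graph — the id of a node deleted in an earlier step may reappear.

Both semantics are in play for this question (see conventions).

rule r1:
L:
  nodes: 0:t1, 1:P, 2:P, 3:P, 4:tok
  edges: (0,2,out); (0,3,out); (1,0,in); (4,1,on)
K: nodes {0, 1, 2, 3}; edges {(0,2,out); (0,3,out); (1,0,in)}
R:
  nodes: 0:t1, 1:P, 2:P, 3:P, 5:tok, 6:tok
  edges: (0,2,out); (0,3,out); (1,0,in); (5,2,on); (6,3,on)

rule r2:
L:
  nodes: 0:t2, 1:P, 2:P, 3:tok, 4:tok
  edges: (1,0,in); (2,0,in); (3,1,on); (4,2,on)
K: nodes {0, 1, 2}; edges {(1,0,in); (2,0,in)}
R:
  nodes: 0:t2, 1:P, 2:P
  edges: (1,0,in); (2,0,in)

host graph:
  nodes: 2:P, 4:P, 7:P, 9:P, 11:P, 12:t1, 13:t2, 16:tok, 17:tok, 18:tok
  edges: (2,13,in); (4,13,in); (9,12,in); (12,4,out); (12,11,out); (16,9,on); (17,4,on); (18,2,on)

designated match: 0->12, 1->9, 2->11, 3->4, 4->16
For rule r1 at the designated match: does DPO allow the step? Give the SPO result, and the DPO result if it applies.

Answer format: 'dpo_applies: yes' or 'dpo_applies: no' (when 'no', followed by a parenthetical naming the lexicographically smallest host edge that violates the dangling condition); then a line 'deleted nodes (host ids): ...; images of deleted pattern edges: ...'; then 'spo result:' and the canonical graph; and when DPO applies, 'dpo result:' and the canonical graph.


dpo_applies: yes
deleted nodes (host ids): 16; images of deleted pattern edges: (16,9,on)
spo result:
nodes: 2:P, 4:P, 7:P, 9:P, 11:P, 12:t1, 13:t2, 17:tok, 18:tok, 19:tok, 20:tok
edges: (2,13,in); (4,13,in); (9,12,in); (12,4,out); (12,11,out); (17,4,on); (18,2,on); (19,11,on); (20,4,on)
dpo result:
nodes: 2:P, 4:P, 7:P, 9:P, 11:P, 12:t1, 13:t2, 17:tok, 18:tok, 19:tok, 20:tok
edges: (2,13,in); (4,13,in); (9,12,in); (12,4,out); (12,11,out); (17,4,on); (18,2,on); (19,11,on); (20,4,on)
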